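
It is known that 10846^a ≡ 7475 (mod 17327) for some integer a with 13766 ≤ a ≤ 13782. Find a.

13774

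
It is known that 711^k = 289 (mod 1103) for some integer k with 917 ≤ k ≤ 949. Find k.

928

Compute 711^917 mod 1103 = 915, then multiply by 711 repeatedly:
  711^917=915  711^918=898  711^919=944  711^920=560  711^921=1080
  711^922=192  711^923=843  711^924=444  711^925=226  711^926=751
  711^927=109  711^928=289
Found 289 at exponent 928.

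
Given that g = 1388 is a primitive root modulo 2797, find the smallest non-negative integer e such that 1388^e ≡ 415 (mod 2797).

Baby-step giant-step with m = ceil(sqrt(2796)) = 53.
Baby table (1388^j mod 2797 for j=0..52):
  0:1  1:1388  2:2208  3:1989  4:93  5:422  6:1163  7:375
  8:258  9:88  10:1873  11:1311  12:1618  13:2590  14:775  15:1652
  16:2233  17:328  18:2150  19:2598  20:691  21:2534  22:1363  23:1072
  24:2729  25:714  26:894  27:1801  28:2067  29:2071  30:2029  31:2470
  32:2035  33:2407  34:1298  35:356  36:1856  37:91  38:443  39:2341
  40:1991  41:72  42:2041  43:2344  44:561  45:1102  46:2414  47:2623
  48:1827  49:1794  50:742  51:600  52:2091
Giant step factor: 1388^(-53) ≡ 2062 (mod 2797).
Scan 415·2062^i mod 2797 for i = 0, 1, …:
  i=0: 415   i=1: 2645   i=2: 2637   i=3: 126
  i=4: 2488   i=5: 558   i=6: 1029   i=7: 1672
  i=8: 1760   i=9: 1411     …   i=43: 1819
  i=44: 1
Match at i=44, j=0: e = 44·53 + 0 = 2332.

2332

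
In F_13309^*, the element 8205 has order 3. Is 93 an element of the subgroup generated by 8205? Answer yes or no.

no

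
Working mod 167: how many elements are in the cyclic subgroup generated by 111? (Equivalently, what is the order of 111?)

166

The order of 111 must divide p − 1 = 166 = 2 · 83.
Divisors: 1, 2, 83, 166.
Check each in increasing order: 111^1 ≡ 111;  111^2 ≡ 130;  111^83 ≡ 166;  111^166 ≡ 1.
Smallest exponent giving 1 is 166.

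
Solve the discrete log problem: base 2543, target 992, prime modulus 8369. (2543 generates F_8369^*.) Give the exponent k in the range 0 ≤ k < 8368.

765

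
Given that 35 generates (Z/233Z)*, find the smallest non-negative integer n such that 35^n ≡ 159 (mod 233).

Baby-step giant-step with m = ceil(sqrt(232)) = 16.
Baby table (35^j mod 233 for j=0..15):
  0:1  1:35  2:60  3:3  4:105  5:180  6:9  7:82
  8:74  9:27  10:13  11:222  12:81  13:39  14:200  15:10
Giant step factor: 35^(-16) ≡ 2 (mod 233).
Scan 159·2^i mod 233 for i = 0, 1, …:
  i=0: 159   i=1: 85   i=2: 170   i=3: 107
  i=4: 214   i=5: 195   i=6: 157   i=7: 81
Match at i=7, j=12: n = 7·16 + 12 = 124.

124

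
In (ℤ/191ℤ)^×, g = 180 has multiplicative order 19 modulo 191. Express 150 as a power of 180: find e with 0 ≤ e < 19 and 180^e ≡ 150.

12

Successive powers of 180 modulo 191:
  180^0=1  180^1=180  180^2=121  180^3=6  180^4=125  180^5=153
  180^6=36  180^7=177  180^8=154  180^9=25  180^10=107  180^11=160
  180^12=150
So 180^12 ≡ 150 (mod 191), giving e = 12.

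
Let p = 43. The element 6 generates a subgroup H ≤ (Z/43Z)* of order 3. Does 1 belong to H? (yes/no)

yes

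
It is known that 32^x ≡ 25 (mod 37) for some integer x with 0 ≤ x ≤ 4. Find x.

2

Compute 32^0 mod 37 = 1, then multiply by 32 repeatedly:
  32^0=1  32^1=32  32^2=25
Found 25 at exponent 2.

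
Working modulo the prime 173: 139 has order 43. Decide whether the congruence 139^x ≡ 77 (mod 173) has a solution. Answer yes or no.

77 ∈ ⟨139⟩ iff 77^43 ≡ 1 (mod 173), since |⟨139⟩| = 43.
77^43 mod 173 = 172.
Since 172 ≠ 1, 77 does not lie in the subgroup.

no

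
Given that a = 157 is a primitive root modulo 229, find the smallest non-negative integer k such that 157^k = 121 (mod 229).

Baby-step giant-step with m = ceil(sqrt(228)) = 16.
Baby table (157^j mod 229 for j=0..15):
  0:1  1:157  2:146  3:22  4:19  5:6  6:26  7:189
  8:132  9:114  10:36  11:156  12:218  13:105  14:226  15:216
Giant step factor: 157^(-16) ≡ 126 (mod 229).
Scan 121·126^i mod 229 for i = 0, 1, …:
  i=0: 121   i=1: 132
Match at i=1, j=8: k = 1·16 + 8 = 24.

24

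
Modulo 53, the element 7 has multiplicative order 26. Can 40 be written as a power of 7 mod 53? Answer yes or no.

yes

40 ∈ ⟨7⟩ iff 40^26 ≡ 1 (mod 53), since |⟨7⟩| = 26.
40^26 mod 53 = 1.
Since 1 = 1, 40 lies in the subgroup.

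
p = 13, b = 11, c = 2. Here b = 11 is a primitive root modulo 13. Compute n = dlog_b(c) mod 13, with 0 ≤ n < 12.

Successive powers of 11 modulo 13:
  11^0=1  11^1=11  11^2=4  11^3=5  11^4=3  11^5=7
  11^6=12  11^7=2
So 11^7 ≡ 2 (mod 13), giving n = 7.

7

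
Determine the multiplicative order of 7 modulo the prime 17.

16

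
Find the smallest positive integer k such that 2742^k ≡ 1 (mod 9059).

9058

The order of 2742 must divide p − 1 = 9058 = 2 · 7 · 647.
Divisors: 1, 2, 7, 14, 647, 1294, 4529, 9058.
Check each in increasing order: 2742^1 ≡ 2742;  2742^2 ≡ 8653;  2742^7 ≡ 7306;  2742^14 ≡ 2008;  2742^647 ≡ 7340;  2742^1294 ≡ 1727;  2742^4529 ≡ 9058;  2742^9058 ≡ 1.
Smallest exponent giving 1 is 9058.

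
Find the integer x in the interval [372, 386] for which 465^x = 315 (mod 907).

372

Compute 465^372 mod 907 = 315, then multiply by 465 repeatedly:
  465^372=315
Found 315 at exponent 372.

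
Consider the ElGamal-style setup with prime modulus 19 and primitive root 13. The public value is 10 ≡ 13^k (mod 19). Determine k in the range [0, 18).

Successive powers of 13 modulo 19:
  13^0=1  13^1=13  13^2=17  13^3=12  13^4=4  13^5=14
  13^6=11  13^7=10
So 13^7 ≡ 10 (mod 19), giving k = 7.

7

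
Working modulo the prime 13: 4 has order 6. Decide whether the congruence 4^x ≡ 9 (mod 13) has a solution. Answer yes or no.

yes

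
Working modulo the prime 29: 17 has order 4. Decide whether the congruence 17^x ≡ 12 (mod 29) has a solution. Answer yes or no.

⟨17⟩ has order 4; its elements mod 29 are {1, 12, 17, 28}.
12 is in this set.

yes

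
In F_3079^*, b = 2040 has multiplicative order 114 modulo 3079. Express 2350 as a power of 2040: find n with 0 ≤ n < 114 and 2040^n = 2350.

33

Baby-step giant-step with m = ceil(sqrt(114)) = 11.
Baby table (2040^j mod 3079 for j=0..10):
  0:1  1:2040  2:1871  3:1959  4:2897  5:1279  6:1247  7:626
  8:2334  9:1226  10:892
Giant step factor: 2040^(-11) ≡ 342 (mod 3079).
Scan 2350·342^i mod 3079 for i = 0, 1, …:
  i=0: 2350   i=1: 81   i=2: 3070   i=3: 1
Match at i=3, j=0: n = 3·11 + 0 = 33.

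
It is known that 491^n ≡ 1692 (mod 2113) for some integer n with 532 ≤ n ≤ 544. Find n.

541

Compute 491^532 mod 2113 = 431, then multiply by 491 repeatedly:
  491^532=431  491^533=321  491^534=1249  491^535=489  491^536=1330
  491^537=113  491^538=545  491^539=1357  491^540=692  491^541=1692
Found 1692 at exponent 541.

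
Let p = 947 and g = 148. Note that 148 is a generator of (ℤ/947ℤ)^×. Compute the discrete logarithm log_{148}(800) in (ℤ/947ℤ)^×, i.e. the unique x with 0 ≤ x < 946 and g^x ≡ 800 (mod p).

Baby-step giant-step with m = ceil(sqrt(946)) = 31.
Baby table (148^j mod 947 for j=0..30):
  0:1  1:148  2:123  3:211  4:924  5:384  6:12  7:829
  8:529  9:638  10:671  11:820  12:144  13:478  14:666  15:80
  16:476  17:370  18:781  19:54  20:416  21:13  22:30  23:652
  24:849  25:648  26:257  27:156  28:360  29:248  30:718
Giant step factor: 148^(-31) ≡ 554 (mod 947).
Scan 800·554^i mod 947 for i = 0, 1, …:
  i=0: 800   i=1: 4   i=2: 322   i=3: 352
  i=4: 873   i=5: 672   i=6: 117   i=7: 422
  i=8: 826   i=9: 203   i=10: 716   i=11: 818
  i=12: 506   i=13: 12
Match at i=13, j=6: x = 13·31 + 6 = 409.

409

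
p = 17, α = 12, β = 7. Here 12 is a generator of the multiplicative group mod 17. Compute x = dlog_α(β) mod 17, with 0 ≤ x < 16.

7

Successive powers of 12 modulo 17:
  12^0=1  12^1=12  12^2=8  12^3=11  12^4=13  12^5=3
  12^6=2  12^7=7
So 12^7 ≡ 7 (mod 17), giving x = 7.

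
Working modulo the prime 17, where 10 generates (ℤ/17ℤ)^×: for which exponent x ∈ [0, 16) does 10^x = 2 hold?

10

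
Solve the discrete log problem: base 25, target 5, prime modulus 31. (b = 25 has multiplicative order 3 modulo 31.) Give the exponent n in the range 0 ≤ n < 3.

Successive powers of 25 modulo 31:
  25^0=1  25^1=25  25^2=5
So 25^2 ≡ 5 (mod 31), giving n = 2.

2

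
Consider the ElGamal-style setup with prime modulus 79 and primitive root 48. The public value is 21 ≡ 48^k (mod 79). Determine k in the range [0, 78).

72

Baby-step giant-step with m = ceil(sqrt(78)) = 9.
Baby table (48^j mod 79 for j=0..8):
  0:1  1:48  2:13  3:71  4:11  5:54  6:64  7:70
  8:42
Giant step factor: 48^(-9) ≡ 27 (mod 79).
Scan 21·27^i mod 79 for i = 0, 1, …:
  i=0: 21   i=1: 14   i=2: 62   i=3: 15
  i=4: 10   i=5: 33   i=6: 22   i=7: 41
  i=8: 1
Match at i=8, j=0: k = 8·9 + 0 = 72.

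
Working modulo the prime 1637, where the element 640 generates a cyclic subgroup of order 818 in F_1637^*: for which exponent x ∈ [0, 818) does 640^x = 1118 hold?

759

Baby-step giant-step with m = ceil(sqrt(818)) = 29.
Baby table (640^j mod 1637 for j=0..28):
  0:1  1:640  2:350  3:1368  4:1362  5:796  6:333  7:310
  8:323  9:458  10:97  11:1511  12:1210  13:99  14:1154  15:273
  16:1198  17:604  18:228  19:227  20:1224  21:874  22:1143  23:1418
  24:622  25:289  26:1616  27:1293  28:835
Giant step factor: 640^(-29) ≡ 122 (mod 1637).
Scan 1118·122^i mod 1637 for i = 0, 1, …:
  i=0: 1118   i=1: 525   i=2: 207   i=3: 699
  i=4: 154   i=5: 781   i=6: 336   i=7: 67
  i=8: 1626   i=9: 295     …   i=25: 1402
  i=26: 796
Match at i=26, j=5: x = 26·29 + 5 = 759.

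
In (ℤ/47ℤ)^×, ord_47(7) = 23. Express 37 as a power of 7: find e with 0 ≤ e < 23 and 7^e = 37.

20

Successive powers of 7 modulo 47:
  7^0=1  7^1=7  7^2=2  7^3=14  7^4=4  7^5=28
  7^6=8  7^7=9  7^8=16  7^9=18  7^10=32  7^11=36
  7^12=17  7^13=25  7^14=34  7^15=3  7^16=21  7^17=6
  7^18=42  7^19=12  7^20=37
So 7^20 ≡ 37 (mod 47), giving e = 20.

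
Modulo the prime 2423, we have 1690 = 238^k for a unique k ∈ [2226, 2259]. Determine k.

2241

Compute 238^2226 mod 2423 = 978, then multiply by 238 repeatedly:
  238^2226=978  238^2227=156  238^2228=783  238^2229=2206  238^2230=1660
  238^2231=131  238^2232=2102  238^2233=1138  238^2234=1891  238^2235=1803
  238^2236=243  238^2237=2105  238^2238=1852  238^2239=2213  238^2240=903
  238^2241=1690
Found 1690 at exponent 2241.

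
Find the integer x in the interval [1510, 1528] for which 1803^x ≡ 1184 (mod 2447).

Compute 1803^1510 mod 2447 = 1971, then multiply by 1803 repeatedly:
  1803^1510=1971  1803^1511=669  1803^1512=2283  1803^1513=395  1803^1514=108
  1803^1515=1411  1803^1516=1600  1803^1517=2234  1803^1518=140  1803^1519=379
  1803^1520=624  1803^1521=1899  1803^1522=544  1803^1523=2032  1803^1524=537
  1803^1525=1646  1803^1526=1974  1803^1527=1184
Found 1184 at exponent 1527.

1527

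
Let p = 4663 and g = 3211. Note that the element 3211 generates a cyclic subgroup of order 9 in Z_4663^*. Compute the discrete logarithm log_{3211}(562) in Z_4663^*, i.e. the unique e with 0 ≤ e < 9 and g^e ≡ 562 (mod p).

Successive powers of 3211 modulo 4663:
  3211^0=1  3211^1=3211  3211^2=628  3211^3=2092  3211^4=2692  3211^5=3473
  3211^6=2570  3211^7=3423  3211^8=562
So 3211^8 ≡ 562 (mod 4663), giving e = 8.

8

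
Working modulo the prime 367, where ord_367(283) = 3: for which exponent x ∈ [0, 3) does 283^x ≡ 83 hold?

Successive powers of 283 modulo 367:
  283^0=1  283^1=283  283^2=83
So 283^2 ≡ 83 (mod 367), giving x = 2.

2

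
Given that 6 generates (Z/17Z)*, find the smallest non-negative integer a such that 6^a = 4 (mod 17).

4

Successive powers of 6 modulo 17:
  6^0=1  6^1=6  6^2=2  6^3=12  6^4=4
So 6^4 ≡ 4 (mod 17), giving a = 4.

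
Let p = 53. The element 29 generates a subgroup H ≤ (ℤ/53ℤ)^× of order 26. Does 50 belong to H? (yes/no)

50 ∈ ⟨29⟩ iff 50^26 ≡ 1 (mod 53), since |⟨29⟩| = 26.
50^26 mod 53 = 52.
Since 52 ≠ 1, 50 does not lie in the subgroup.

no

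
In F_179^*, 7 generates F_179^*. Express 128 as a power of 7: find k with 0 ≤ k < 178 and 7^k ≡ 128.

Baby-step giant-step with m = ceil(sqrt(178)) = 14.
Baby table (7^j mod 179 for j=0..13):
  0:1  1:7  2:49  3:164  4:74  5:160  6:46  7:143
  8:106  9:26  10:3  11:21  12:147  13:134
Giant step factor: 7^(-14) ≡ 25 (mod 179).
Scan 128·25^i mod 179 for i = 0, 1, …:
  i=0: 128   i=1: 157   i=2: 166   i=3: 33
  i=4: 109   i=5: 40   i=6: 105   i=7: 119
  i=8: 111   i=9: 90   i=10: 102   i=11: 44
  i=12: 26
Match at i=12, j=9: k = 12·14 + 9 = 177.

177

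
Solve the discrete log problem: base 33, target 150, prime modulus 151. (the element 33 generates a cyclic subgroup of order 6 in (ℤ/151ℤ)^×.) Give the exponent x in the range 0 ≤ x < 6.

3

Successive powers of 33 modulo 151:
  33^0=1  33^1=33  33^2=32  33^3=150
So 33^3 ≡ 150 (mod 151), giving x = 3.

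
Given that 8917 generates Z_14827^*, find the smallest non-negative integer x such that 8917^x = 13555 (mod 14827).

Baby-step giant-step with m = ceil(sqrt(14826)) = 122.
Baby table (8917^j mod 14827 for j=0..121):
  0:1  1:8917  2:10515  3:11134  4:286  5:18  6:12236  7:11346
  8:7661  9:5148  10:324  11:12670  12:11477  13:4455  14:3702  15:5832
  16:5655  17:13835  18:6055  19:7328  20:1187  21:12828  22:11798  23:5201
  24:13288  25:6539  26:8499  27:4786  28:4656  29:1952  30:13913  31:4712
  32:12013  33:9673  34:5482  35:13202  36:10681  37:8656  38:11017  39:9714
  40:404  41:14334  42:7538  43:5555  44:11755  45:7272  46:5953  47:2241
  48:11028  49:4012  50:12280  51:3365  52:10684  53:5753  54:12908  55:13462
  56:1262  57:14388  58:14592  59:9939  60:5084  61:7889  62:6925  63:10597
  64:978  65:2550  66:8559  67:6034  68:12822  69:2777  70:1419  71:5792
  72:4823  73:8391  74:5505  75:10715  76:467  77:12679  78:2768  79:10128
  80:119  81:8406  82:5817  83:5343  84:4380  85:2142  86:3038  87:917
  88:7212  89:4705  90:8902  91:10203  92:1679  93:11200  94:10555  95:11966
  96:5730  97:568  98:8849  99:12066  100:7810  101:14178  102:10224  103:11012
  104:9610  105:7137  106:3145  107:6108  108:5465  109:9883  110:9850  111:12129
  112:6155  113:9408  114:14797  115:14203  116:10744  117:7001  118:6247  119:14287
  120:3595  121:641
Giant step factor: 8917^(-122) ≡ 10959 (mod 14827).
Scan 13555·10959^i mod 14827 for i = 0, 1, …:
  i=0: 13555   i=1: 12359   i=2: 12463   i=3: 10520
  i=4: 8755   i=5: 528   i=6: 3822   i=7: 13850
  i=8: 12978   i=9: 5318     …   i=19: 13083
  i=20: 14334
Match at i=20, j=41: x = 20·122 + 41 = 2481.

2481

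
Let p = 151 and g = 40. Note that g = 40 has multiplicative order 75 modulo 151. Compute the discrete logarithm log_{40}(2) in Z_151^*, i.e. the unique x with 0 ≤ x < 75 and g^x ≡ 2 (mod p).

10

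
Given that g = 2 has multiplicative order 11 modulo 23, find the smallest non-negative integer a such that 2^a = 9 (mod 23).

Successive powers of 2 modulo 23:
  2^0=1  2^1=2  2^2=4  2^3=8  2^4=16  2^5=9
So 2^5 ≡ 9 (mod 23), giving a = 5.

5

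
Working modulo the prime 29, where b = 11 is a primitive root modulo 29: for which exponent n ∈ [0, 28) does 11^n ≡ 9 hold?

Successive powers of 11 modulo 29:
  11^0=1  11^1=11  11^2=5  11^3=26  11^4=25  11^5=14
  11^6=9
So 11^6 ≡ 9 (mod 29), giving n = 6.

6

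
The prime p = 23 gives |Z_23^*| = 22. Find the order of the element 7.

The order of 7 must divide p − 1 = 22 = 2 · 11.
Divisors: 1, 2, 11, 22.
Check each in increasing order: 7^1 ≡ 7;  7^2 ≡ 3;  7^11 ≡ 22;  7^22 ≡ 1.
Smallest exponent giving 1 is 22.

22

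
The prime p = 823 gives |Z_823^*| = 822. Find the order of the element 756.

137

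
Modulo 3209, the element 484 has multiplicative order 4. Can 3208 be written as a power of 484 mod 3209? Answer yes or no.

yes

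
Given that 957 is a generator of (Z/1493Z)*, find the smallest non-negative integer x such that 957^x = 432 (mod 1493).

Baby-step giant-step with m = ceil(sqrt(1492)) = 39.
Baby table (957^j mod 1493 for j=0..38):
  0:1  1:957  2:640  3:350  4:518  5:50  6:74  7:647
  8:1077  9:519  10:1007  11:714  12:997  13:102  14:569  15:1081
  16:1361  17:581  18:621  19:83  20:302  21:865  22:683  23:1190
  24:1164  25:170  26:1446  27:1304  28:1273  29:1466  30:1035  31:636
  32:1001  33:944  34:143  35:988  36:447  37:781  38:917
Giant step factor: 957^(-39) ≡ 1147 (mod 1493).
Scan 432·1147^i mod 1493 for i = 0, 1, …:
  i=0: 432   i=1: 1321   i=2: 1285   i=3: 304
  i=4: 819   i=5: 296   i=6: 601   i=7: 1074
  i=8: 153   i=9: 810     …   i=27: 1308
  i=28: 1304
Match at i=28, j=27: x = 28·39 + 27 = 1119.

1119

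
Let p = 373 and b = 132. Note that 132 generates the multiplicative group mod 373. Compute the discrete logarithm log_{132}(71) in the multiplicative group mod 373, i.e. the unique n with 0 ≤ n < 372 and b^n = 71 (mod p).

Baby-step giant-step with m = ceil(sqrt(372)) = 20.
Baby table (132^j mod 373 for j=0..19):
  0:1  1:132  2:266  3:50  4:259  5:245  6:262  7:268
  8:314  9:45  10:345  11:34  12:12  13:92  14:208  15:227
  16:124  17:329  18:160  19:232
Giant step factor: 132^(-20) ≡ 108 (mod 373).
Scan 71·108^i mod 373 for i = 0, 1, …:
  i=0: 71   i=1: 208
Match at i=1, j=14: n = 1·20 + 14 = 34.

34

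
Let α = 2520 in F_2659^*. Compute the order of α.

2658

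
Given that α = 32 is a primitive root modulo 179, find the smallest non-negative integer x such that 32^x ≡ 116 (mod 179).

24

Baby-step giant-step with m = ceil(sqrt(178)) = 14.
Baby table (32^j mod 179 for j=0..13):
  0:1  1:32  2:129  3:11  4:173  5:166  6:121  7:113
  8:36  9:78  10:169  11:38  12:142  13:69
Giant step factor: 32^(-14) ≡ 3 (mod 179).
Scan 116·3^i mod 179 for i = 0, 1, …:
  i=0: 116   i=1: 169
Match at i=1, j=10: x = 1·14 + 10 = 24.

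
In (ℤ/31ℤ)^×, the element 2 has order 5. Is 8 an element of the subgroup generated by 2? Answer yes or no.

yes

⟨2⟩ has order 5; its elements mod 31 are {1, 2, 4, 8, 16}.
8 is in this set.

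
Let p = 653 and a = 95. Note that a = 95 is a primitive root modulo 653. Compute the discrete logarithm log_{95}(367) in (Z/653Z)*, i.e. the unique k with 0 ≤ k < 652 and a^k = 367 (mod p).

Baby-step giant-step with m = ceil(sqrt(652)) = 26.
Baby table (95^j mod 653 for j=0..25):
  0:1  1:95  2:536  3:639  4:629  5:332  6:196  7:336
  8:576  9:521  10:520  11:425  12:542  13:556  14:580  15:248
  16:52  17:369  18:446  19:578  20:58  21:286  22:397  23:494
  24:567  25:319
Giant step factor: 95^(-26) ≡ 428 (mod 653).
Scan 367·428^i mod 653 for i = 0, 1, …:
  i=0: 367   i=1: 356   i=2: 219   i=3: 353
  i=4: 241   i=5: 627   i=6: 626   i=7: 198
  i=8: 507   i=9: 200   i=10: 57   i=11: 235
  i=12: 18   i=13: 521
Match at i=13, j=9: k = 13·26 + 9 = 347.

347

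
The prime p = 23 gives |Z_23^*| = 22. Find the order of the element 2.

The order of 2 must divide p − 1 = 22 = 2 · 11.
Divisors: 1, 2, 11, 22.
Check each in increasing order: 2^1 ≡ 2;  2^2 ≡ 4;  2^11 ≡ 1.
Smallest exponent giving 1 is 11.

11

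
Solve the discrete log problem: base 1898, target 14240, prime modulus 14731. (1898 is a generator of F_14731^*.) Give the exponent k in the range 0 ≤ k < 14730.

Baby-step giant-step with m = ceil(sqrt(14730)) = 122.
Baby table (1898^j mod 14731 for j=0..121):
  0:1  1:1898  2:8040  3:13335  4:1972  5:1182  6:4324  7:1785
  8:14531  9:3406  10:12410  11:14042  12:3337  13:14027  14:4329  15:11275
  16:10538  17:11157  18:7539  19:5221  20:10226  21:8221  22:3329  23:13574
  24:13664  25:7712  26:9493  27:1701  28:2409  29:5672  30:11826  31:10435
  32:7166  33:4355  34:1699  35:13344  36:4323  37:14618  38:6491  39:4802
  40:10438  41:12860  42:13744  43:12242  44:4529  45:7869  46:12859  47:11846
  48:4202  49:5925  50:5897  51:11677  52:7522  53:2417  54:6125  55:2491
  56:13998  57:8211  58:13811  59:6829  60:12893  61:2723  62:12404  63:2654
  64:14021  65:7672  66:7228  67:4183  68:14056  69:447  70:8739  71:14247
  72:9421  73:12355  74:12769  75:3067  76:2421  77:13717  78:5189  79:8414
  80:1368  81:3808  82:9394  83:5302  84:1923  85:11297  86:8101  87:11265
  88:6289  89:4412  90:6768  91:232  92:13137  93:9174  94:210  95:843
  96:9066  97:1460  98:1652  99:12524  100:9449  101:6575  102:2193  103:8172
  104:13444  105:2620  106:8413  107:14201  108:10499  109:10790  110:3330  111:741
  112:6973  113:6316  114:11465  115:2883  116:6733  117:7457  118:11626  119:13841
  120:4845  121:3666
Giant step factor: 1898^(-122) ≡ 5783 (mod 14731).
Scan 14240·5783^i mod 14731 for i = 0, 1, …:
  i=0: 14240   i=1: 3630   i=2: 615   i=3: 6374
  i=4: 3880   i=5: 2727   i=6: 8071   i=7: 6785
  i=8: 9002   i=9: 13943     …   i=108: 9631
  i=109: 12893
Match at i=109, j=60: k = 109·122 + 60 = 13358.

13358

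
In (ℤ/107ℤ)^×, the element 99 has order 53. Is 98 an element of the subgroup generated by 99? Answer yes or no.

98 ∈ ⟨99⟩ iff 98^53 ≡ 1 (mod 107), since |⟨99⟩| = 53.
98^53 mod 107 = 106.
Since 106 ≠ 1, 98 does not lie in the subgroup.

no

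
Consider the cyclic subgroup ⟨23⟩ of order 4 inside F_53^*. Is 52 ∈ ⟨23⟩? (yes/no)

52 ∈ ⟨23⟩ iff 52^4 ≡ 1 (mod 53), since |⟨23⟩| = 4.
52^4 mod 53 = 1.
Since 1 = 1, 52 lies in the subgroup.

yes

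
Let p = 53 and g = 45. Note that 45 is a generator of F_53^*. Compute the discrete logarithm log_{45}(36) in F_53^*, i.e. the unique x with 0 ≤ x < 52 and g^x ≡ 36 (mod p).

12

Baby-step giant-step with m = ceil(sqrt(52)) = 8.
Baby table (45^j mod 53 for j=0..7):
  0:1  1:45  2:11  3:18  4:15  5:39  6:6  7:5
Giant step factor: 45^(-8) ≡ 49 (mod 53).
Scan 36·49^i mod 53 for i = 0, 1, …:
  i=0: 36   i=1: 15
Match at i=1, j=4: x = 1·8 + 4 = 12.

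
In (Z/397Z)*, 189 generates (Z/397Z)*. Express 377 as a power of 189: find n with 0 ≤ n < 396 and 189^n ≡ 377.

Baby-step giant-step with m = ceil(sqrt(396)) = 20.
Baby table (189^j mod 397 for j=0..19):
  0:1  1:189  2:388  3:284  4:81  5:223  6:65  7:375
  8:209  9:198  10:104  11:203  12:255  13:158  14:87  15:166
  16:11  17:94  18:298  19:345
Giant step factor: 189^(-20) ≡ 176 (mod 397).
Scan 377·176^i mod 397 for i = 0, 1, …:
  i=0: 377   i=1: 53   i=2: 197   i=3: 133
  i=4: 382   i=5: 139   i=6: 247   i=7: 199
  i=8: 88   i=9: 5     …   i=16: 248
  i=17: 375
Match at i=17, j=7: n = 17·20 + 7 = 347.

347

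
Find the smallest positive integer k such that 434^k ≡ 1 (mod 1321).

The order of 434 must divide p − 1 = 1320 = 2^3 · 3 · 5 · 11.
Divisors: 1, 2, 3, 4, 5, 6, 8, 10, 11, 12, 15, 20, 22, 24, 30, 33, 40, 44, 55, 60, 66, 88, 110, 120, 132, 165, 220, 264, 330, 440, 660, 1320.
Check each in increasing order: 434^1 ≡ 434;  434^2 ≡ 774;  434^3 ≡ 382;  434^4 ≡ 663;  434^5 ≡ 1085;  434^6 ≡ 614;  434^8 ≡ 997;  434^10 ≡ 214;  434^11 ≡ 406;  434^12 ≡ 511;  434^15 ≡ 1015;  434^20 ≡ 882;  434^22 ≡ 1032;  434^24 ≡ 884;  434^30 ≡ 1166;  434^33 ≡ 235;  434^40 ≡ 1176;  434^44 ≡ 298;  434^55 ≡ 777;  434^60 ≡ 247;  434^66 ≡ 1064;  434^88 ≡ 297;  434^110 ≡ 32;  434^120 ≡ 243;  434^132 ≡ 1320;  434^165 ≡ 1086;  434^220 ≡ 1024;  434^264 ≡ 1.
Smallest exponent giving 1 is 264.

264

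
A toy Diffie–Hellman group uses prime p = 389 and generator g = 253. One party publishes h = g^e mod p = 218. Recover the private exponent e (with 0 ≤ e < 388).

234

Baby-step giant-step with m = ceil(sqrt(388)) = 20.
Baby table (253^j mod 389 for j=0..19):
  0:1  1:253  2:213  3:207  4:245  5:134  6:59  7:145
  8:119  9:154  10:62  11:126  12:369  13:386  14:19  15:139
  16:157  17:43  18:376  19:212
Giant step factor: 253^(-20) ≡ 93 (mod 389).
Scan 218·93^i mod 389 for i = 0, 1, …:
  i=0: 218   i=1: 46   i=2: 388   i=3: 296
  i=4: 298   i=5: 95   i=6: 277   i=7: 87
  i=8: 311   i=9: 137   i=10: 293   i=11: 19
Match at i=11, j=14: e = 11·20 + 14 = 234.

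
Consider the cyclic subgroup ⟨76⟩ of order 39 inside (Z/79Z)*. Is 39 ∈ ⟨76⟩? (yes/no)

39 ∈ ⟨76⟩ iff 39^39 ≡ 1 (mod 79), since |⟨76⟩| = 39.
39^39 mod 79 = 78.
Since 78 ≠ 1, 39 does not lie in the subgroup.

no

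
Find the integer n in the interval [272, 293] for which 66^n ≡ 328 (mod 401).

Compute 66^272 mod 401 = 315, then multiply by 66 repeatedly:
  66^272=315  66^273=339  66^274=319  66^275=202  66^276=99
  66^277=118  66^278=169  66^279=327  66^280=329  66^281=60
  66^282=351  66^283=309  66^284=344  66^285=248  66^286=328
Found 328 at exponent 286.

286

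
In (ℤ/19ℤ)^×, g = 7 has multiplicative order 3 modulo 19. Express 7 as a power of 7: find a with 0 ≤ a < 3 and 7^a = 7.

Successive powers of 7 modulo 19:
  7^0=1  7^1=7
So 7^1 ≡ 7 (mod 19), giving a = 1.

1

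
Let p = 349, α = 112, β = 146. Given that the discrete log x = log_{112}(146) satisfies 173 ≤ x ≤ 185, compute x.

177

Compute 112^173 mod 349 = 215, then multiply by 112 repeatedly:
  112^173=215  112^174=348  112^175=237  112^176=20  112^177=146
Found 146 at exponent 177.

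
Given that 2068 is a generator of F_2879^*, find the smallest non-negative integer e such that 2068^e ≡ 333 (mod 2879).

Baby-step giant-step with m = ceil(sqrt(2878)) = 54.
Baby table (2068^j mod 2879 for j=0..53):
  0:1  1:2068  2:1309  3:752  4:476  5:2629  6:1220  7:956
  8:2014  9:1918  10:2041  11:174  12:2836  13:325  14:1293  15:2212
  16:2564  17:2113  18:2241  19:2077  20:2647  21:1017  22:1486  23:1155
  24:1849  25:420  26:1981  27:2770  28:2029  29:1269  30:1523  31:2817
  32:1339  33:2333  34:2319  35:2157  36:1105  37:2093  38:1187  39:1808
  40:2002  41:134  42:728  43:2666  44:3  45:446  46:1048  47:2256
  48:1428  49:2129  50:781  51:2868  52:284  53:2875
Giant step factor: 2068^(-54) ≡ 2177 (mod 2879).
Scan 333·2177^i mod 2879 for i = 0, 1, …:
  i=0: 333   i=1: 2312   i=2: 732   i=3: 1477
  i=4: 2465   i=5: 2728   i=6: 2358   i=7: 109
  i=8: 1215   i=9: 2133     …   i=33: 965
  i=34: 2014
Match at i=34, j=8: e = 34·54 + 8 = 1844.

1844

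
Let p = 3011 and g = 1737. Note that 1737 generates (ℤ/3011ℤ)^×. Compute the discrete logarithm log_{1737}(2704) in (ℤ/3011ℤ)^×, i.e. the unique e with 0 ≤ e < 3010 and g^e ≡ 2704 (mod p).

Baby-step giant-step with m = ceil(sqrt(3010)) = 55.
Baby table (1737^j mod 3011 for j=0..54):
  0:1  1:1737  2:147  3:2415  4:532  5:2718  6:2929  7:2094
  8:3001  9:696  10:1541  11:2949  12:702  13:2930  14:820  15:137
  16:100  17:2073  18:2656  19:620  20:2013  21:810  22:833  23:1641
  24:2011  25:347  26:539  27:2833  28:947  29:933  30:703  31:1656
  32:967  33:2552  34:632  35:1780  36:2574  37:2714  38:2003  39:1506
  40:2374  41:1579  42:2713  43:266  44:1359  45:2970  46:1047  47:3006
  48:348  49:2276  50:2980  51:351  52:1465  53:410  54:1574
Giant step factor: 1737^(-55) ≡ 542 (mod 3011).
Scan 2704·542^i mod 3011 for i = 0, 1, …:
  i=0: 2704   i=1: 2222   i=2: 2935   i=3: 962
  i=4: 501   i=5: 552   i=6: 1095   i=7: 323
  i=8: 428   i=9: 129     …   i=38: 25
  i=39: 1506
Match at i=39, j=39: e = 39·55 + 39 = 2184.

2184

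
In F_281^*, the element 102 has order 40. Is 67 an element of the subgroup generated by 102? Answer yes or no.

yes

67 ∈ ⟨102⟩ iff 67^40 ≡ 1 (mod 281), since |⟨102⟩| = 40.
67^40 mod 281 = 1.
Since 1 = 1, 67 lies in the subgroup.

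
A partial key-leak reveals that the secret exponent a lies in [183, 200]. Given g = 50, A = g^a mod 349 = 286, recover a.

Compute 50^183 mod 349 = 328, then multiply by 50 repeatedly:
  50^183=328  50^184=346  50^185=199  50^186=178  50^187=175
  50^188=25  50^189=203  50^190=29  50^191=54  50^192=257
  50^193=286
Found 286 at exponent 193.

193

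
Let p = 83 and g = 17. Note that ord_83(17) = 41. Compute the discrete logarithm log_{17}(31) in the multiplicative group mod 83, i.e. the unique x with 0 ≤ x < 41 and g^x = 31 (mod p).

Successive powers of 17 modulo 83:
  17^0=1  17^1=17  17^2=40  17^3=16  17^4=23  17^5=59
  17^6=7  17^7=36  17^8=31
So 17^8 ≡ 31 (mod 83), giving x = 8.

8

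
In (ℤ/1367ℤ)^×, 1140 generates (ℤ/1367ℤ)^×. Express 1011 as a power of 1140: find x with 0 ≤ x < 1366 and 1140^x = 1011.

1289

Baby-step giant-step with m = ceil(sqrt(1366)) = 37.
Baby table (1140^j mod 1367 for j=0..36):
  0:1  1:1140  2:950  3:336  4:280  5:689  6:802  7:1124
  8:481  9:173  10:372  11:310  12:714  13:595  14:268  15:679
  16:338  17:1193  18:1222  19:107  20:317  21:492  22:410  23:1253
  24:1272  25:1060  26:1339  27:888  28:740  29:161  30:362  31:1213
  32:783  33:1336  34:202  35:624  36:520
Giant step factor: 1140^(-37) ≡ 306 (mod 1367).
Scan 1011·306^i mod 1367 for i = 0, 1, …:
  i=0: 1011   i=1: 424   i=2: 1246   i=3: 1250
  i=4: 1107   i=5: 1093   i=6: 910   i=7: 959
  i=8: 916   i=9: 61     …   i=33: 1161
  i=34: 1213
Match at i=34, j=31: x = 34·37 + 31 = 1289.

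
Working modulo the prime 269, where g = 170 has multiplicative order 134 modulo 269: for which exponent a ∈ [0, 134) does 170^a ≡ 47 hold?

24

Baby-step giant-step with m = ceil(sqrt(134)) = 12.
Baby table (170^j mod 269 for j=0..11):
  0:1  1:170  2:117  3:253  4:239  5:11  6:256  7:211
  8:93  9:208  10:121  11:126
Giant step factor: 170^(-12) ≡ 78 (mod 269).
Scan 47·78^i mod 269 for i = 0, 1, …:
  i=0: 47   i=1: 169   i=2: 1
Match at i=2, j=0: a = 2·12 + 0 = 24.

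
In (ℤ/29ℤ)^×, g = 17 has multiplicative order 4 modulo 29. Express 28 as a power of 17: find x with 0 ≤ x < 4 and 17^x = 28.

2

Successive powers of 17 modulo 29:
  17^0=1  17^1=17  17^2=28
So 17^2 ≡ 28 (mod 29), giving x = 2.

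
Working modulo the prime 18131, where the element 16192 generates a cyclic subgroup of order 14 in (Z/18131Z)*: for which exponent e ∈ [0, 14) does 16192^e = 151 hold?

5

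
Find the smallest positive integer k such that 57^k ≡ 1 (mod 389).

The order of 57 must divide p − 1 = 388 = 2^2 · 97.
Divisors: 1, 2, 4, 97, 194, 388.
Check each in increasing order: 57^1 ≡ 57;  57^2 ≡ 137;  57^4 ≡ 97;  57^97 ≡ 115;  57^194 ≡ 388;  57^388 ≡ 1.
Smallest exponent giving 1 is 388.

388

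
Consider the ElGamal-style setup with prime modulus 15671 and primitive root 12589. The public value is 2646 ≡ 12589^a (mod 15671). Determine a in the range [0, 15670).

6874

Baby-step giant-step with m = ceil(sqrt(15670)) = 126.
Baby table (12589^j mod 15671 for j=0..125):
  0:1  1:12589  2:2098  3:6087  4:13724  5:14332  6:5325  7:11558
  8:14098  9:5647  10:6427  11:130  12:6786  13:6333  14:7760  15:13297
  16:13982  17:2726  18:13795  19:14904  20:13244  21:4947  22:1229  23:4604
  24:8398  25:5856  26:4800  27:15495  28:9618  29:6856  30:9987  31:13581
  32:599  33:3060  34:3022  35:10441  36:9072  37:12831  38:8462  39:12331
  40:13704  41:13288  42:10378  43:15186  44:6025  45:1085  46:9624  47:4035
  48:6904  49:3090  50:4588  51:10697  52:3630  53:1434  54:15305  55:15371
  56:11  57:13111  58:7407  59:4273  60:9925  61:942  62:11562  63:1770
  64:14039  65:15104  66:8013  67:1430  68:11962  69:6979  70:7005  71:5228
  72:12763  73:14315  74:10706  75:7234  76:4645  77:7404  78:13519  79:3631
  80:14023  81:1732  82:5787  83:13735  84:11772  85:12732  86:160  87:8352
  88:6589  89:2318  90:1900  91:5154  92:5766  93:102  94:14727  95:10273
  96:9705  97:5129  98:4461  99:10336  100:3591  101:11935  102:11838  103:13043
  104:13260  105:2648  106:3455  107:7970  108:8588  109:103  110:11645  111:12371
  112:121  113:3182  114:3122  115:15661  116:15149  117:10362  118:1814  119:3799
  120:13390  121:9434  122:9788  123:59  124:6214  125:14085
Giant step factor: 12589^(-126) ≡ 6401 (mod 15671).
Scan 2646·6401^i mod 15671 for i = 0, 1, …:
  i=0: 2646   i=1: 12366   i=2: 545   i=3: 9583
  i=4: 4489   i=5: 9146   i=6: 12361   i=7: 15553
  i=8: 12561   i=9: 10731     …   i=53: 14022
  i=54: 7005
Match at i=54, j=70: a = 54·126 + 70 = 6874.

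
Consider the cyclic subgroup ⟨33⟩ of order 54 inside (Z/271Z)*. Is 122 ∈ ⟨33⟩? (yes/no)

no

122 ∈ ⟨33⟩ iff 122^54 ≡ 1 (mod 271), since |⟨33⟩| = 54.
122^54 mod 271 = 100.
Since 100 ≠ 1, 122 does not lie in the subgroup.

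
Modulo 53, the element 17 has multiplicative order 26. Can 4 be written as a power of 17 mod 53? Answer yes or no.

4 ∈ ⟨17⟩ iff 4^26 ≡ 1 (mod 53), since |⟨17⟩| = 26.
4^26 mod 53 = 1.
Since 1 = 1, 4 lies in the subgroup.

yes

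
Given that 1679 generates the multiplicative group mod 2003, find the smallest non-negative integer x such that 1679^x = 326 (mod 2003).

Baby-step giant-step with m = ceil(sqrt(2002)) = 45.
Baby table (1679^j mod 2003 for j=0..44):
  0:1  1:1679  2:820  3:719  4:1395  5:698  6:187  7:1505
  8:1112  9:252  10:475  11:331  12:918  13:1015  14:1635  15:1055
  16:693  17:1807  18:1411  19:1523  20:1289  21:991  22:1399  23:1405
  24:1464  25:375  26:683  27:1041  28:1223  29:342  30:1360  31:20
  32:1532  33:376  34:359  35:1861  36:1942  37:1737  38:55  39:207
  40:1034  41:1488  42:611  43:333  44:270
Giant step factor: 1679^(-45) ≡ 1662 (mod 2003).
Scan 326·1662^i mod 2003 for i = 0, 1, …:
  i=0: 326   i=1: 1002   i=2: 831   i=3: 1055
Match at i=3, j=15: x = 3·45 + 15 = 150.

150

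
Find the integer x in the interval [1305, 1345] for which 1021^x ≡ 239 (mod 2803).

1343

Compute 1021^1305 mod 2803 = 386, then multiply by 1021 repeatedly:
  1021^1305=386  1021^1306=1686  1021^1307=364  1021^1308=1648  1021^1309=808
  1021^1310=886  1021^1311=2040  1021^1312=211  1021^1313=2403  1021^1314=838
  1021^1315=683  1021^1316=2199  1021^1317=2779  1021^1318=723  1021^1319=994
  1021^1320=188  1021^1321=1344  1021^1322=1557  1021^1323=396  1021^1324=684
  1021^1325=417  1021^1326=2504  1021^1327=248  1021^1328=938  1021^1329=1875
  1021^1330=2729  1021^1331=127  1021^1332=729  1021^1333=1514  1021^1334=1341
  1021^1335=1297  1021^1336=1221  1021^1337=2109  1021^1338=585  1021^1339=246
  1021^1340=1699  1021^1341=2425  1021^1342=876  1021^1343=239
Found 239 at exponent 1343.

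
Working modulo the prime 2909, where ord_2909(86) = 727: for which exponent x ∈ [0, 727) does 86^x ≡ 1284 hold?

Baby-step giant-step with m = ceil(sqrt(727)) = 27.
Baby table (86^j mod 2909 for j=0..26):
  0:1  1:86  2:1578  3:1894  4:2889  5:1189  6:439  7:2846
  8:400  9:2401  10:2856  11:1260  12:727  13:1433  14:1060  15:981
  16:5  17:430  18:2072  19:743  20:2809  21:127  22:2195  23:2594
  24:2000  25:369  26:2644
Giant step factor: 86^(-27) ≡ 513 (mod 2909).
Scan 1284·513^i mod 2909 for i = 0, 1, …:
  i=0: 1284   i=1: 1258   i=2: 2465   i=3: 2039
  i=4: 1676   i=5: 1633   i=6: 2846
Match at i=6, j=7: x = 6·27 + 7 = 169.

169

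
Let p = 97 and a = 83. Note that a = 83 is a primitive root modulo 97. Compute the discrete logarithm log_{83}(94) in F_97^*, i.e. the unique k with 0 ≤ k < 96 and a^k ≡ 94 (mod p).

86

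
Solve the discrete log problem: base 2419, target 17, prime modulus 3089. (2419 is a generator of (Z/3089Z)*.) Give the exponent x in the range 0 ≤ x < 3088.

1205

Baby-step giant-step with m = ceil(sqrt(3088)) = 56.
Baby table (2419^j mod 3089 for j=0..55):
  0:1  1:2419  2:995  3:574  4:1545  5:2754  6:2042  7:287
  8:2317  9:1377  10:1021  11:1688  12:2703  13:2233  14:2055  15:844
  16:2896  17:2661  18:2572  19:422  20:1448  21:2875  22:1286  23:211
  24:724  25:2982  26:643  27:1650  28:362  29:1491  30:1866  31:825
  32:181  33:2290  34:933  35:1957  36:1635  37:1145  38:2011  39:2523
  40:2362  41:2117  42:2550  43:2806  44:1181  45:2603  46:1275  47:1403
  48:2135  49:2846  50:2182  51:2246  52:2612  53:1423  54:1091  55:1123
Giant step factor: 2419^(-56) ≡ 939 (mod 3089).
Scan 17·939^i mod 3089 for i = 0, 1, …:
  i=0: 17   i=1: 518   i=2: 1429   i=3: 1205
  i=4: 921   i=5: 2988   i=6: 920   i=7: 2049
  i=8: 2653   i=9: 1433     …   i=20: 1176
  i=21: 1491
Match at i=21, j=29: x = 21·56 + 29 = 1205.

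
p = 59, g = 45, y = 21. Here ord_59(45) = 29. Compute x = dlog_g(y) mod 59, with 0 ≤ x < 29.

28

Successive powers of 45 modulo 59:
  45^0=1  45^1=45  45^2=19  45^3=29  45^4=7  45^5=20
  45^6=15  45^7=26  45^8=49  45^9=22  45^10=46  45^11=5
  45^12=48  45^13=36  45^14=27  45^15=35  45^16=41  45^17=16
  45^18=12  45^19=9  45^20=51  45^21=53  45^22=25  45^23=4
  45^24=3  45^25=17  45^26=57  45^27=28  45^28=21
So 45^28 ≡ 21 (mod 59), giving x = 28.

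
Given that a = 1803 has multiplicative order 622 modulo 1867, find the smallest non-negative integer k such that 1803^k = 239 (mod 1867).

Baby-step giant-step with m = ceil(sqrt(622)) = 25.
Baby table (1803^j mod 1867 for j=0..24):
  0:1  1:1803  2:362  3:1103  4:354  5:1615  6:1192  7:259
  8:227  9:408  10:26  11:203  12:77  13:673  14:1736  15:916
  16:1120  17:1133  18:301  19:1273  20:676  21:1544  22:135  23:695
  24:328
Giant step factor: 1803^(-25) ≡ 874 (mod 1867).
Scan 239·874^i mod 1867 for i = 0, 1, …:
  i=0: 239   i=1: 1649   i=2: 1769   i=3: 230
  i=4: 1251   i=5: 1179   i=6: 1729   i=7: 743
  i=8: 1533   i=9: 1203   i=10: 301
Match at i=10, j=18: k = 10·25 + 18 = 268.

268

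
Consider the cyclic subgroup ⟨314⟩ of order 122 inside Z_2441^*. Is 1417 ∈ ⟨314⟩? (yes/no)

yes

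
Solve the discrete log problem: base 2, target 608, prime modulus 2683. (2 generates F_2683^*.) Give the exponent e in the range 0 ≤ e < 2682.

380

Baby-step giant-step with m = ceil(sqrt(2682)) = 52.
Baby table (2^j mod 2683 for j=0..51):
  0:1  1:2  2:4  3:8  4:16  5:32  6:64  7:128
  8:256  9:512  10:1024  11:2048  12:1413  13:143  14:286  15:572
  16:1144  17:2288  18:1893  19:1103  20:2206  21:1729  22:775  23:1550
  24:417  25:834  26:1668  27:653  28:1306  29:2612  30:2541  31:2399
  32:2115  33:1547  34:411  35:822  36:1644  37:605  38:1210  39:2420
  40:2157  41:1631  42:579  43:1158  44:2316  45:1949  46:1215  47:2430
  48:2177  49:1671  50:659  51:1318
Giant step factor: 2^(-52) ≡ 685 (mod 2683).
Scan 608·685^i mod 2683 for i = 0, 1, …:
  i=0: 608   i=1: 615   i=2: 44   i=3: 627
  i=4: 215   i=5: 2393   i=6: 2575   i=7: 1144
Match at i=7, j=16: e = 7·52 + 16 = 380.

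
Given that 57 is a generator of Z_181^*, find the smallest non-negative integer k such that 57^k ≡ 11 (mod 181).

22

Baby-step giant-step with m = ceil(sqrt(180)) = 14.
Baby table (57^j mod 181 for j=0..13):
  0:1  1:57  2:172  3:30  4:81  5:92  6:176  7:77
  8:45  9:31  10:138  11:83  12:25  13:158
Giant step factor: 57^(-14) ≡ 37 (mod 181).
Scan 11·37^i mod 181 for i = 0, 1, …:
  i=0: 11   i=1: 45
Match at i=1, j=8: k = 1·14 + 8 = 22.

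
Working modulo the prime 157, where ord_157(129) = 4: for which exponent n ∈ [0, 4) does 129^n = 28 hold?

3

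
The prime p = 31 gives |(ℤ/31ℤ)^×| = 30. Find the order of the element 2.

The order of 2 must divide p − 1 = 30 = 2 · 3 · 5.
Divisors: 1, 2, 3, 5, 6, 10, 15, 30.
Check each in increasing order: 2^1 ≡ 2;  2^2 ≡ 4;  2^3 ≡ 8;  2^5 ≡ 1.
Smallest exponent giving 1 is 5.

5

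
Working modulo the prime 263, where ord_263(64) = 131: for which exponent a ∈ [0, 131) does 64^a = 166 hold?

97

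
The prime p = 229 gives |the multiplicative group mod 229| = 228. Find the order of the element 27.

The order of 27 must divide p − 1 = 228 = 2^2 · 3 · 19.
Divisors: 1, 2, 3, 4, 6, 12, 19, 38, 57, 76, 114, 228.
Check each in increasing order: 27^1 ≡ 27;  27^2 ≡ 42;  27^3 ≡ 218;  27^4 ≡ 161;  27^6 ≡ 121;  27^12 ≡ 214;  27^19 ≡ 1.
Smallest exponent giving 1 is 19.

19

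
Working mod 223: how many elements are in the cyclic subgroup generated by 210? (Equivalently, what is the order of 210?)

37

The order of 210 must divide p − 1 = 222 = 2 · 3 · 37.
Divisors: 1, 2, 3, 6, 37, 74, 111, 222.
Check each in increasing order: 210^1 ≡ 210;  210^2 ≡ 169;  210^3 ≡ 33;  210^6 ≡ 197;  210^37 ≡ 1.
Smallest exponent giving 1 is 37.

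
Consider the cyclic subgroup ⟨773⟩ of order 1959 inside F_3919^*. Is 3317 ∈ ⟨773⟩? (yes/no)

yes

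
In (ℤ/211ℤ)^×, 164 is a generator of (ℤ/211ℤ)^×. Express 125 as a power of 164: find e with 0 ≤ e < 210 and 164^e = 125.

Baby-step giant-step with m = ceil(sqrt(210)) = 15.
Baby table (164^j mod 211 for j=0..14):
  0:1  1:164  2:99  3:200  4:95  5:177  6:121  7:10
  8:163  9:146  10:101  11:106  12:82  13:155  14:100
Giant step factor: 164^(-15) ≡ 40 (mod 211).
Scan 125·40^i mod 211 for i = 0, 1, …:
  i=0: 125   i=1: 147   i=2: 183   i=3: 146
Match at i=3, j=9: e = 3·15 + 9 = 54.

54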